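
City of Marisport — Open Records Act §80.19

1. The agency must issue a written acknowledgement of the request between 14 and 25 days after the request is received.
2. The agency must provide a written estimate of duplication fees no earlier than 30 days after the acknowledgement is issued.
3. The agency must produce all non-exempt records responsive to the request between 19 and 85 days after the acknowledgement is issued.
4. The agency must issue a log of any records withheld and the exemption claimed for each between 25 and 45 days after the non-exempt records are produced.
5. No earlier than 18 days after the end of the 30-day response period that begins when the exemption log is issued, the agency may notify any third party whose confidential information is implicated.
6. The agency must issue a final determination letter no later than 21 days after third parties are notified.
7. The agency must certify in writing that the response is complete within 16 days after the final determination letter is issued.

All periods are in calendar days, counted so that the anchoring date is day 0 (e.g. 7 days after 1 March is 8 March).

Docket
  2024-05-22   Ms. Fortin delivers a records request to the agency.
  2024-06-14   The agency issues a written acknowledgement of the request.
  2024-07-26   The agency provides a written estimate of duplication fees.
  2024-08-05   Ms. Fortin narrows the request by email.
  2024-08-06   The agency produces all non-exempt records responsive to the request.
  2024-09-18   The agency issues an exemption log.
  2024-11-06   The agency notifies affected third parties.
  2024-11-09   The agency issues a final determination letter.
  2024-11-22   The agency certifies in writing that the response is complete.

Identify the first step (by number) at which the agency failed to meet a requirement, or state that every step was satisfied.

Step 1: the window is 14–25 days after 2024-05-22 (when the request is received), so 2024-06-05 through 2024-06-16; 2024-06-14 falls inside that range.
Step 2: the earliest permitted date is 30 days after 2024-06-14 (when the acknowledgement is issued), i.e. 2024-07-14; done 2024-07-26, after the minimum wait.
Step 3: the window is 19–85 days after 2024-06-14 (when the acknowledgement is issued), so 2024-07-03 through 2024-09-07; done 2024-08-06, which is between those dates.
Step 4: the window is 25–45 days after 2024-08-06 (when the non-exempt records are produced), so 2024-08-31 through 2024-09-20; 2024-09-18 falls inside that range.
Step 5: the earliest permitted date is 18 days after 2024-10-18 (end of the 30-day response period, which began when the exemption log is issued on 2024-09-18), i.e. 2024-11-05; done 2024-11-06, after the minimum wait.
Step 6: 21 days after 2024-11-06 (when third parties are notified) is 2024-11-27; done 2024-11-09 — timely.
Step 7: 16 days after 2024-11-09 (when the final determination letter is issued) is 2024-11-25; completed 2024-11-22, before the deadline.

None — every step was satisfied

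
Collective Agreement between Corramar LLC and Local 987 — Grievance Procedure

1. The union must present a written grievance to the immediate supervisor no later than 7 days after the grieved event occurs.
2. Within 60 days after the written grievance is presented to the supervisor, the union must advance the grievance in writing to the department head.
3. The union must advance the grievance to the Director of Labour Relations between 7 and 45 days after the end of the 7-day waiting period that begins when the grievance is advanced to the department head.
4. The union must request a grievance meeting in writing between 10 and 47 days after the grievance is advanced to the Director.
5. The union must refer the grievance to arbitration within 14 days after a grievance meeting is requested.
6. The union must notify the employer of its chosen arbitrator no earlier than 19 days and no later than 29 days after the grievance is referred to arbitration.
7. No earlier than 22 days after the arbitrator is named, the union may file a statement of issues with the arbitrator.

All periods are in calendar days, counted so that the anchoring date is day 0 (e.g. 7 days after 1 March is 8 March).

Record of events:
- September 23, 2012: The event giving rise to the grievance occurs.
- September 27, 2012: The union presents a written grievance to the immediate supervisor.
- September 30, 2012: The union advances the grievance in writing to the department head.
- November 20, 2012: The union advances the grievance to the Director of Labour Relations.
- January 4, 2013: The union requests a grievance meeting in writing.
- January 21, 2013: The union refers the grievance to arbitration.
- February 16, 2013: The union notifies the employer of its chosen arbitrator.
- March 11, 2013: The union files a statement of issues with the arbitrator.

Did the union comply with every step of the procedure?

No

Step 1 — counting 7 days from September 23, 2012 (when the grieved event occurs) gives a deadline of September 30, 2012; September 27, 2012 is within that limit.
Step 2 — counting 60 days from September 27, 2012 (when the written grievance is presented to the supervisor) gives a deadline of November 26, 2012; done September 30, 2012 — timely.
Step 3 — 7 and 45 days from October 7, 2012 (end of the 7-day waiting period, which began when the grievance is advanced to the department head on September 30, 2012) are October 14, 2012 and November 21, 2012 respectively; done November 20, 2012 — within the window.
Step 4 — 10 and 47 days from November 20, 2012 (when the grievance is advanced to the Director) are November 30, 2012 and January 6, 2013 respectively; done January 4, 2013 — within the window.
Step 5 — counting 14 days from January 4, 2013 (when a grievance meeting is requested) gives a deadline of January 18, 2013; done January 21, 2013 — 3 days late.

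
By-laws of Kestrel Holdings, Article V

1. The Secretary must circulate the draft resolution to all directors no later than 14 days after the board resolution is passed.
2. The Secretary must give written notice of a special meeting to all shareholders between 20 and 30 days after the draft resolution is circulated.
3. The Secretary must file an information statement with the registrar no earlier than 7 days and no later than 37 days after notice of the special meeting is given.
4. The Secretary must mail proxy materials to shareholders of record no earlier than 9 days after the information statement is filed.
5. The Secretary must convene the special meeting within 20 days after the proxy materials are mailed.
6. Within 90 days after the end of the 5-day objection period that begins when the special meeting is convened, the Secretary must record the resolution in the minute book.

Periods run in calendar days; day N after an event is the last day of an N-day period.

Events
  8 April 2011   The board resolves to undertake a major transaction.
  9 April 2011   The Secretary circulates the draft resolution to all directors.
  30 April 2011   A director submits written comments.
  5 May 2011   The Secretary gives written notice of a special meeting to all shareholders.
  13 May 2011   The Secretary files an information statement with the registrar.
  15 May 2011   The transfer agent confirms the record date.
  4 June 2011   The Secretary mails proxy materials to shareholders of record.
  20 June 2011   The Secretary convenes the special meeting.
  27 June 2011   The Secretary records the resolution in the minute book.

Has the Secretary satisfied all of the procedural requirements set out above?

(1) due by 8 April 2011 + 14 days = 22 April 2011; 9 April 2011 is within that limit.
(2) the permitted window runs from 9 April 2011 + 20 = 29 April 2011 to 9 April 2011 + 30 = 9 May 2011; done 5 May 2011 — within the window.
(3) the permitted window runs from 5 May 2011 + 7 = 12 May 2011 to 5 May 2011 + 37 = 11 June 2011; 13 May 2011 falls inside that range.
(4) permitted from 13 May 2011 + 9 days = 22 May 2011 onward; 4 June 2011 is on or after that date.
(5) due by 4 June 2011 + 20 days = 24 June 2011; 20 June 2011 is within that limit.
(6) due by 25 June 2011 + 90 days = 23 September 2011; 27 June 2011 is within that limit.

Yes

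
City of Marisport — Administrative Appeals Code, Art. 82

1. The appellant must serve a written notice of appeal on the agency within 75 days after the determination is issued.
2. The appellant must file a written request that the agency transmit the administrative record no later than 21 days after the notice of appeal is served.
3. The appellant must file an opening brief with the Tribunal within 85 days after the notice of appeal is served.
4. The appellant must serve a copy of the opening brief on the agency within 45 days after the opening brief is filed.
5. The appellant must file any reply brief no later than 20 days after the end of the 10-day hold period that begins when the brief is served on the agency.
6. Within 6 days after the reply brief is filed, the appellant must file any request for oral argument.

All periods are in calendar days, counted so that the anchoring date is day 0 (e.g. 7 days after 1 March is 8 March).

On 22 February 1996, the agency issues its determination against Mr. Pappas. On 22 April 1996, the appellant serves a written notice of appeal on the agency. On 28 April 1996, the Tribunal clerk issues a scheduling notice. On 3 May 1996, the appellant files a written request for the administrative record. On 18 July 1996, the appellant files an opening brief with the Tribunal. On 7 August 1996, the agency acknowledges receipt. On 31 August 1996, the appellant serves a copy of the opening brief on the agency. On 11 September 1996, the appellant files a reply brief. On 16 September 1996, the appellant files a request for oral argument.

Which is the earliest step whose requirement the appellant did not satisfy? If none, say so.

Step 3

Step 1 — counting 75 days from 22 February 1996 (when the determination is issued) gives a deadline of 7 May 1996; done 22 April 1996 — timely.
Step 2 — counting 21 days from 22 April 1996 (when the notice of appeal is served) gives a deadline of 13 May 1996; done 3 May 1996 — timely.
Step 3 — counting 85 days from 22 April 1996 (when the notice of appeal is served) gives a deadline of 16 July 1996; 18 July 1996 misses that deadline by 2 days.
No need to go further; step 3 was not satisfied.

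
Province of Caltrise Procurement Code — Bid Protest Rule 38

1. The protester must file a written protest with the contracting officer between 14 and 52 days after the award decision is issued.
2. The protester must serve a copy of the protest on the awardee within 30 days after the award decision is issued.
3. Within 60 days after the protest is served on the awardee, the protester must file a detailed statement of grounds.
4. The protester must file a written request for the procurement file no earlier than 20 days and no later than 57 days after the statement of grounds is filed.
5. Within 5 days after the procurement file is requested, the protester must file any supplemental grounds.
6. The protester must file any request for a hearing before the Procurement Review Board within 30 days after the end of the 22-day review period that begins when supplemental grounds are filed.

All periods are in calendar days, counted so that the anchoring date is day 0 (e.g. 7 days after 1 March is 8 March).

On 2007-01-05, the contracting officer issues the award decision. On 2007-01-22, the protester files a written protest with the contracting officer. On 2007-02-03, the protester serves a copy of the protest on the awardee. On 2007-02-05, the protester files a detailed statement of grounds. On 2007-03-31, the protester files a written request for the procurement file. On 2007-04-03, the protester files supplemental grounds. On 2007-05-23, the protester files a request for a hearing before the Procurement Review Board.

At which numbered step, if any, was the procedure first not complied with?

None — every step was satisfied

Step 1: the window is 14–52 days after 2007-01-05 (when the award decision is issued), so 2007-01-19 through 2007-02-26; 2007-01-22 falls inside that range.
Step 2: 30 days after 2007-01-05 (when the award decision is issued) is 2007-02-04; completed 2007-02-03, before the deadline.
Step 3: 60 days after 2007-02-03 (when the protest is served on the awardee) is 2007-04-04; done 2007-02-05 — timely.
Step 4: the window is 20–57 days after 2007-02-05 (when the statement of grounds is filed), so 2007-02-25 through 2007-04-03; 2007-03-31 falls inside that range.
Step 5: 5 days after 2007-03-31 (when the procurement file is requested) is 2007-04-05; done 2007-04-03 — timely.
Step 6: 30 days after 2007-04-25 (end of the 22-day review period, which began when supplemental grounds are filed on 2007-04-03) is 2007-05-25; 2007-05-23 is within that limit.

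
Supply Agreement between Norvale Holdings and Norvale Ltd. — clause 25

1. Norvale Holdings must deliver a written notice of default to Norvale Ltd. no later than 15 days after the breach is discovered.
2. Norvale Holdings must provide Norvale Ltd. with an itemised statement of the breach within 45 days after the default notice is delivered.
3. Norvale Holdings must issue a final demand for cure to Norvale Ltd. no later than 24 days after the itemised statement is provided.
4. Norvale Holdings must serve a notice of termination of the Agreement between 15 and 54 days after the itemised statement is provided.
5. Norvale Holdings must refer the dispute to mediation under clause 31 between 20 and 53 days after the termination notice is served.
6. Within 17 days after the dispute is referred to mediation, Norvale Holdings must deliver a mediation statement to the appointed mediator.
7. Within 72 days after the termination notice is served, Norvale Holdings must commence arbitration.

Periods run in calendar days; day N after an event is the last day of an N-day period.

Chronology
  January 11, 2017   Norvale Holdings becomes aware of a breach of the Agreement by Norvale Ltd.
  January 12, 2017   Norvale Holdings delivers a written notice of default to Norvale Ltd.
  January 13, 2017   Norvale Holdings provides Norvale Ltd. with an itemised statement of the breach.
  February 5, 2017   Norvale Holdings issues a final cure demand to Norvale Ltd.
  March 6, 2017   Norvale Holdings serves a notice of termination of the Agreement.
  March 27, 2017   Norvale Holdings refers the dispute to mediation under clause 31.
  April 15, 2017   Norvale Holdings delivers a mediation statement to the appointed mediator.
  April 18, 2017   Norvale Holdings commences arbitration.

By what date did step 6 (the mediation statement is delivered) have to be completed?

Step 6 runs from March 27, 2017, when the dispute is referred to mediation. 17 days after March 27, 2017 is April 13, 2017.

April 13, 2017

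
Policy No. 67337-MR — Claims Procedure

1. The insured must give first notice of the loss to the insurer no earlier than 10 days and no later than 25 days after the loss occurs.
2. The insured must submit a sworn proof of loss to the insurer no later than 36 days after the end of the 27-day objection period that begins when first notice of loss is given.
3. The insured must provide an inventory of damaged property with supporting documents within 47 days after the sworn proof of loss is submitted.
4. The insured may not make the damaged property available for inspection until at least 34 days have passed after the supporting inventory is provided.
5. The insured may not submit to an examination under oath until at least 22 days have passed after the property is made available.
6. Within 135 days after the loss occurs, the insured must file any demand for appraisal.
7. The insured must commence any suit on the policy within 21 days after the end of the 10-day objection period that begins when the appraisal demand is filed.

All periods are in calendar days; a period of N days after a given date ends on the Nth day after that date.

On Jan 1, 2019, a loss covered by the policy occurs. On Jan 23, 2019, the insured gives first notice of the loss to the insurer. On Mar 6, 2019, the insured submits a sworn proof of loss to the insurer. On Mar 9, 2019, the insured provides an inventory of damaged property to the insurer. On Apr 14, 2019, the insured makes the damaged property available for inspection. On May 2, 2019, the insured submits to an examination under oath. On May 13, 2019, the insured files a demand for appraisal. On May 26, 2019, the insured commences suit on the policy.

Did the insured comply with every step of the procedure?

No

Step 1 — 10 and 25 days from Jan 1, 2019 (when the loss occurs) are Jan 11, 2019 and Jan 26, 2019 respectively; done Jan 23, 2019 — within the window.
Step 2 — counting 36 days from Feb 19, 2019 (end of the 27-day objection period, which began when first notice of loss is given on Jan 23, 2019) gives a deadline of Mar 27, 2019; done Mar 6, 2019 — timely.
Step 3 — counting 47 days from Mar 6, 2019 (when the sworn proof of loss is submitted) gives a deadline of Apr 22, 2019; completed Mar 9, 2019, before the deadline.
Step 4 — must wait 34 days from Mar 9, 2019 (when the supporting inventory is provided), so not before Apr 12, 2019; done Apr 14, 2019, after the minimum wait.
Step 5 — must wait 22 days from Apr 14, 2019 (when the property is made available), so not before May 6, 2019; acted on May 2, 2019, 4 days prematurely.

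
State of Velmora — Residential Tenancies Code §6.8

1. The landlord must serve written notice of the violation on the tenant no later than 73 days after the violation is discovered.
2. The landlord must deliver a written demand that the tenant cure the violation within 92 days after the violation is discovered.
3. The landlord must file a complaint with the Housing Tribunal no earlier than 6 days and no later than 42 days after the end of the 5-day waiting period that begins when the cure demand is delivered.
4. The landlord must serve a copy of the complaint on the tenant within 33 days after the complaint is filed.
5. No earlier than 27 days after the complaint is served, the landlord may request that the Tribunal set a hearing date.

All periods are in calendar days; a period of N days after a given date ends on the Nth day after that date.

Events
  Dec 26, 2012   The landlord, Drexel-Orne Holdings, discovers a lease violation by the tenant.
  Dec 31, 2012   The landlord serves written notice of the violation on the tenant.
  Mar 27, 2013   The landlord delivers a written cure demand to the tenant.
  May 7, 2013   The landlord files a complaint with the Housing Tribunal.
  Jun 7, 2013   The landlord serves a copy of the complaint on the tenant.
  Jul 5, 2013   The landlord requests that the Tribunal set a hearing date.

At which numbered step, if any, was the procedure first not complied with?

Step 1 — counting 73 days from Dec 26, 2012 (when the violation is discovered) gives a deadline of Mar 9, 2013; completed Dec 31, 2012, before the deadline.
Step 2 — counting 92 days from Dec 26, 2012 (when the violation is discovered) gives a deadline of Mar 28, 2013; done Mar 27, 2013 — timely.
Step 3 — 6 and 42 days from Apr 1, 2013 (end of the 5-day waiting period, which began when the cure demand is delivered on Mar 27, 2013) are Apr 7, 2013 and May 13, 2013 respectively; done May 7, 2013, which is between those dates.
Step 4 — counting 33 days from May 7, 2013 (when the complaint is filed) gives a deadline of Jun 9, 2013; completed Jun 7, 2013, before the deadline.
Step 5 — must wait 27 days from Jun 7, 2013 (when the complaint is served), so not before Jul 4, 2013; Jul 5, 2013 is on or after that date.

None — every step was satisfied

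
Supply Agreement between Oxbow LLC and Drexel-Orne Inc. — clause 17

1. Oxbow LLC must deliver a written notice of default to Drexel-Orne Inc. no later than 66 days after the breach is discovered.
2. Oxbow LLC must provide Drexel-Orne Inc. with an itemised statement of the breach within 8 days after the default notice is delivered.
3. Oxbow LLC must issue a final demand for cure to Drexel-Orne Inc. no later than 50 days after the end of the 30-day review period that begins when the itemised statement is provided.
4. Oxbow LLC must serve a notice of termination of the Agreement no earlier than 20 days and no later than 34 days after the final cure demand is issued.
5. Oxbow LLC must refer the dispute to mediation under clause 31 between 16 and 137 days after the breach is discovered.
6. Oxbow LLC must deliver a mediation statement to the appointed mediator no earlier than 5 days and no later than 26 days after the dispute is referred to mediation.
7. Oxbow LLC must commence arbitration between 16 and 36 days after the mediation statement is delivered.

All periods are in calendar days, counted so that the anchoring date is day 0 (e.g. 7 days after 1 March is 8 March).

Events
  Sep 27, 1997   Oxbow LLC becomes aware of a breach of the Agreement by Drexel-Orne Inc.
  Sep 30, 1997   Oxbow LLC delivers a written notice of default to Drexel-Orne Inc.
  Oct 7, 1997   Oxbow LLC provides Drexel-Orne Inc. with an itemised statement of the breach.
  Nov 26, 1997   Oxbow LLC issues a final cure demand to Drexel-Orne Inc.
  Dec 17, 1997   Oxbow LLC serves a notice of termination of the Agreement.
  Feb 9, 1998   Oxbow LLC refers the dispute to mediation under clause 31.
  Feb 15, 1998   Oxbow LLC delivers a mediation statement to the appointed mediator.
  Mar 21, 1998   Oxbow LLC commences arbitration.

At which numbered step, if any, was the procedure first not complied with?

None — every step was satisfied

(1) due by Sep 27, 1997 + 66 days = Dec 2, 1997; completed Sep 30, 1997, before the deadline.
(2) due by Sep 30, 1997 + 8 days = Oct 8, 1997; done Oct 7, 1997 — timely.
(3) due by Nov 6, 1997 + 50 days = Dec 26, 1997; Nov 26, 1997 is within that limit.
(4) the permitted window runs from Nov 26, 1997 + 20 = Dec 16, 1997 to Nov 26, 1997 + 34 = Dec 30, 1997; Dec 17, 1997 falls inside that range.
(5) the permitted window runs from Sep 27, 1997 + 16 = Oct 13, 1997 to Sep 27, 1997 + 137 = Feb 11, 1998; Feb 9, 1998 falls inside that range.
(6) the permitted window runs from Feb 9, 1998 + 5 = Feb 14, 1998 to Feb 9, 1998 + 26 = Mar 7, 1998; done Feb 15, 1998, which is between those dates.
(7) the permitted window runs from Feb 15, 1998 + 16 = Mar 3, 1998 to Feb 15, 1998 + 36 = Mar 23, 1998; Mar 21, 1998 falls inside that range.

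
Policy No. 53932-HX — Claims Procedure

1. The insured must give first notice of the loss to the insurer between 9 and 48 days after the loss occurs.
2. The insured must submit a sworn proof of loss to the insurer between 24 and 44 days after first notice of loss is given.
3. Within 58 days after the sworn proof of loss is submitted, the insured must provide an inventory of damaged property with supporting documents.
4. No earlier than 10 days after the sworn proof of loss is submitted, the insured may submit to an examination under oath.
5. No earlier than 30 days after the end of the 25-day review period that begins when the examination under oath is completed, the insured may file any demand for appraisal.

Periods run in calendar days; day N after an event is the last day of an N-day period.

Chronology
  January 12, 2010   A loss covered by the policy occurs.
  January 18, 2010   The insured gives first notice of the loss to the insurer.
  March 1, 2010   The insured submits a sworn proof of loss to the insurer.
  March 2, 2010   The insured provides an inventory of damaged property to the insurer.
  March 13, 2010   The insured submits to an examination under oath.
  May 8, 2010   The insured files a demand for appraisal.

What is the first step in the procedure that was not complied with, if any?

Step 1

Step 1: the window is 9–48 days after January 12, 2010 (when the loss occurs), so January 21, 2010 through March 1, 2010; January 18, 2010 is 3 days too early.
The analysis stops there.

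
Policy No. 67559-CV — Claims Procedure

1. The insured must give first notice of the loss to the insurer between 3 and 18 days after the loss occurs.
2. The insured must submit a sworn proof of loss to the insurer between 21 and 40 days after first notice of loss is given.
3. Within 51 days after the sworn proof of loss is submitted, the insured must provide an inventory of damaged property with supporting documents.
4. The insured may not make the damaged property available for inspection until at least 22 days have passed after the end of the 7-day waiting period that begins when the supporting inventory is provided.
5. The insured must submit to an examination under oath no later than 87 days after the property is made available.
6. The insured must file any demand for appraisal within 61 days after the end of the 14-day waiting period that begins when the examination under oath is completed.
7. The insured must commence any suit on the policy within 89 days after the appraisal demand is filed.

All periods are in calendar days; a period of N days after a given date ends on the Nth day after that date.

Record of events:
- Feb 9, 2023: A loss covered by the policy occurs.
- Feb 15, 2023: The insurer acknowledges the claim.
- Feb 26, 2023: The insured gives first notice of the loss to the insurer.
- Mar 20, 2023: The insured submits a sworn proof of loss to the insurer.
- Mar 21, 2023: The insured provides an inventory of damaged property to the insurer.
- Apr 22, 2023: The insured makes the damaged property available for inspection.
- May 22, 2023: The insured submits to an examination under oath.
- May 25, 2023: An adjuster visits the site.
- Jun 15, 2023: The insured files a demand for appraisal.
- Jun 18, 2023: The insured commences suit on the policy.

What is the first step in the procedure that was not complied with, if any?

Step 1 — 3 and 18 days from Feb 9, 2023 (when the loss occurs) are Feb 12, 2023 and Feb 27, 2023 respectively; done Feb 26, 2023, which is between those dates.
Step 2 — 21 and 40 days from Feb 26, 2023 (when first notice of loss is given) are Mar 19, 2023 and Apr 7, 2023 respectively; done Mar 20, 2023, which is between those dates.
Step 3 — counting 51 days from Mar 20, 2023 (when the sworn proof of loss is submitted) gives a deadline of May 10, 2023; Mar 21, 2023 is within that limit.
Step 4 — must wait 22 days from Mar 28, 2023 (end of the 7-day waiting period, which began when the supporting inventory is provided on Mar 21, 2023), so not before Apr 19, 2023; done Apr 22, 2023, after the minimum wait.
Step 5 — counting 87 days from Apr 22, 2023 (when the property is made available) gives a deadline of Jul 18, 2023; May 22, 2023 is within that limit.
Step 6 — counting 61 days from Jun 5, 2023 (end of the 14-day waiting period, which began when the examination under oath is completed on May 22, 2023) gives a deadline of Aug 5, 2023; completed Jun 15, 2023, before the deadline.
Step 7 — counting 89 days from Jun 15, 2023 (when the appraisal demand is filed) gives a deadline of Sep 12, 2023; completed Jun 18, 2023, before the deadline.

None — every step was satisfied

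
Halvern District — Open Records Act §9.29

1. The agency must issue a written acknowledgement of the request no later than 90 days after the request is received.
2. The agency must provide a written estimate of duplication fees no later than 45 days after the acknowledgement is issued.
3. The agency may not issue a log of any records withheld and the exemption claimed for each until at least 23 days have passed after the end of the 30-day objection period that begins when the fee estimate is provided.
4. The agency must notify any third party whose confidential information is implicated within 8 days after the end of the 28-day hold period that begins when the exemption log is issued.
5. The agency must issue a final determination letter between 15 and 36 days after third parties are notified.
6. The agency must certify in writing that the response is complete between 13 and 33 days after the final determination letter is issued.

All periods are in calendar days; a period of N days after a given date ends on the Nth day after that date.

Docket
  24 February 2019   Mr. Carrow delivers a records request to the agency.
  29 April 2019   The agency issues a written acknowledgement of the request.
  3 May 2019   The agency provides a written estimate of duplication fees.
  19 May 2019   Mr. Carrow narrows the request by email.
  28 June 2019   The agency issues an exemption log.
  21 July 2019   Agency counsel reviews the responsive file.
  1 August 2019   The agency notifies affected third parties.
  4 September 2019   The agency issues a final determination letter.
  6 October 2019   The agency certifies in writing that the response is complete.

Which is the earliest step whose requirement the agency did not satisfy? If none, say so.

None — every step was satisfied

Step 1 — counting 90 days from 24 February 2019 (when the request is received) gives a deadline of 25 May 2019; 29 April 2019 is within that limit.
Step 2 — counting 45 days from 29 April 2019 (when the acknowledgement is issued) gives a deadline of 13 June 2019; done 3 May 2019 — timely.
Step 3 — must wait 23 days from 2 June 2019 (end of the 30-day objection period, which began when the fee estimate is provided on 3 May 2019), so not before 25 June 2019; done 28 June 2019 — permitted.
Step 4 — counting 8 days from 26 July 2019 (end of the 28-day hold period, which began when the exemption log is issued on 28 June 2019) gives a deadline of 3 August 2019; 1 August 2019 is within that limit.
Step 5 — 15 and 36 days from 1 August 2019 (when third parties are notified) are 16 August 2019 and 6 September 2019 respectively; 4 September 2019 falls inside that range.
Step 6 — 13 and 33 days from 4 September 2019 (when the final determination letter is issued) are 17 September 2019 and 7 October 2019 respectively; done 6 October 2019, which is between those dates.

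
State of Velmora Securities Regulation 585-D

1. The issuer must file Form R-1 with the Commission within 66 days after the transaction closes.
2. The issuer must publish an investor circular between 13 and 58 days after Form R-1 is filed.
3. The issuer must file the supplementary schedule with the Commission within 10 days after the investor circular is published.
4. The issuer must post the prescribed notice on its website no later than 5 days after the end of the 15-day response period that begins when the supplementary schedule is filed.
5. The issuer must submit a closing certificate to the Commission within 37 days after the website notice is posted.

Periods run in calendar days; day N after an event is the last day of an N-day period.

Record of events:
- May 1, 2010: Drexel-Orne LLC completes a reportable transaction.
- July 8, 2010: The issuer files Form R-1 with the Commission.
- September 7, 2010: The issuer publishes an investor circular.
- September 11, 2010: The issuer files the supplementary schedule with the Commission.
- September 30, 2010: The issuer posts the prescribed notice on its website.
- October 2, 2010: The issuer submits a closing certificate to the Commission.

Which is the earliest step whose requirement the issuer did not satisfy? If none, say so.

Step 1: 66 days after May 1, 2010 (when the transaction closes) is July 6, 2010; done July 8, 2010 — 2 days late.

Step 1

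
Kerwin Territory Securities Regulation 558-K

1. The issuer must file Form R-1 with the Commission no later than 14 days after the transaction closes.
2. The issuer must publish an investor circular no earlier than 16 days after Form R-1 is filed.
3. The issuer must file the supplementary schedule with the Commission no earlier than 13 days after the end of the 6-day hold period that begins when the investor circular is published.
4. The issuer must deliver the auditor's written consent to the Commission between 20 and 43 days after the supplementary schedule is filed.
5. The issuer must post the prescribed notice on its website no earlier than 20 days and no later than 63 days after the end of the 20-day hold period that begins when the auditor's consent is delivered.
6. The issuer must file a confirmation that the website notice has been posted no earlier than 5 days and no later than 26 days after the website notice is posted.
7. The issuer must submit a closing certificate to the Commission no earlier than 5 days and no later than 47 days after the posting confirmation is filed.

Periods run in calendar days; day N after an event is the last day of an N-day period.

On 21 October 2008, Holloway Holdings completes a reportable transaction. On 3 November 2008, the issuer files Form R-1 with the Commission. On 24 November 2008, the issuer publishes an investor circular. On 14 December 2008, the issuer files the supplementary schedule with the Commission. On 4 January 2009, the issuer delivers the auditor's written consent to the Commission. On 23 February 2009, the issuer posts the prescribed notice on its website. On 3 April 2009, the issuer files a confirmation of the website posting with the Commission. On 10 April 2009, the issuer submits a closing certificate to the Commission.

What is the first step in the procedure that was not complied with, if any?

Step 6

Step 1: 14 days after 21 October 2008 (when the transaction closes) is 4 November 2008; completed 3 November 2008, before the deadline.
Step 2: the earliest permitted date is 16 days after 3 November 2008 (when Form R-1 is filed), i.e. 19 November 2008; 24 November 2008 is on or after that date.
Step 3: the earliest permitted date is 13 days after 30 November 2008 (end of the 6-day hold period, which began when the investor circular is published on 24 November 2008), i.e. 13 December 2008; 14 December 2008 is on or after that date.
Step 4: the window is 20–43 days after 14 December 2008 (when the supplementary schedule is filed), so 3 January 2009 through 26 January 2009; done 4 January 2009, which is between those dates.
Step 5: the window is 20–63 days after 24 January 2009 (end of the 20-day hold period, which began when the auditor's consent is delivered on 4 January 2009), so 13 February 2009 through 28 March 2009; done 23 February 2009, which is between those dates.
Step 6: the window is 5–26 days after 23 February 2009 (when the website notice is posted), so 28 February 2009 through 21 March 2009; 3 April 2009 is 13 days past the end of the window.
Later steps need not be reached.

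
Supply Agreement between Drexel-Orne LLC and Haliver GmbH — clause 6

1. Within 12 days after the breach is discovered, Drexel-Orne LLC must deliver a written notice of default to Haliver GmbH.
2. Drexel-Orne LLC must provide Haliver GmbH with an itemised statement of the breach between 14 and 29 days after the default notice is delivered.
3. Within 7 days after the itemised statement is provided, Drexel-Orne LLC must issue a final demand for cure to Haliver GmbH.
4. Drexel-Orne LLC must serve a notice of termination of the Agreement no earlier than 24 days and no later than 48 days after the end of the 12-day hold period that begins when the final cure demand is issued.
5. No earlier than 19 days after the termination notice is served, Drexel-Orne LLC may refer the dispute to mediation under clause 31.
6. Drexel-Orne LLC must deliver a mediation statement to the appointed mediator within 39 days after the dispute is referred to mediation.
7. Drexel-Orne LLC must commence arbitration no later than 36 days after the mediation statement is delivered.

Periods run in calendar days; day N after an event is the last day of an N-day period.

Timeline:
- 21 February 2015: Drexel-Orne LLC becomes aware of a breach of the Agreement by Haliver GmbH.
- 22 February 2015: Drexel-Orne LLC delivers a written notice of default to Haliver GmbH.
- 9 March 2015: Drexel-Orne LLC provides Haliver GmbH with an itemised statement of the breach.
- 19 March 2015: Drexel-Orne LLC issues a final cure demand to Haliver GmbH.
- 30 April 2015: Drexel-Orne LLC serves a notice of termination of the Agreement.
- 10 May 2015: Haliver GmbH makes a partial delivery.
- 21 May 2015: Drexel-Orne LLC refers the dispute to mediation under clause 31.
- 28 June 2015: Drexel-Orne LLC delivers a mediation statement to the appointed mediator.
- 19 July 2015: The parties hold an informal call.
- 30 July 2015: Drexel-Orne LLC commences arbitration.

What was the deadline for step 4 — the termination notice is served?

The final cure demand is issued on 19 March 2015; the 12-day hold period therefore ends 31 March 2015, and step 4 runs from that date. The window is 24–48 days after 31 March 2015; it closes on 18 May 2015.

18 May 2015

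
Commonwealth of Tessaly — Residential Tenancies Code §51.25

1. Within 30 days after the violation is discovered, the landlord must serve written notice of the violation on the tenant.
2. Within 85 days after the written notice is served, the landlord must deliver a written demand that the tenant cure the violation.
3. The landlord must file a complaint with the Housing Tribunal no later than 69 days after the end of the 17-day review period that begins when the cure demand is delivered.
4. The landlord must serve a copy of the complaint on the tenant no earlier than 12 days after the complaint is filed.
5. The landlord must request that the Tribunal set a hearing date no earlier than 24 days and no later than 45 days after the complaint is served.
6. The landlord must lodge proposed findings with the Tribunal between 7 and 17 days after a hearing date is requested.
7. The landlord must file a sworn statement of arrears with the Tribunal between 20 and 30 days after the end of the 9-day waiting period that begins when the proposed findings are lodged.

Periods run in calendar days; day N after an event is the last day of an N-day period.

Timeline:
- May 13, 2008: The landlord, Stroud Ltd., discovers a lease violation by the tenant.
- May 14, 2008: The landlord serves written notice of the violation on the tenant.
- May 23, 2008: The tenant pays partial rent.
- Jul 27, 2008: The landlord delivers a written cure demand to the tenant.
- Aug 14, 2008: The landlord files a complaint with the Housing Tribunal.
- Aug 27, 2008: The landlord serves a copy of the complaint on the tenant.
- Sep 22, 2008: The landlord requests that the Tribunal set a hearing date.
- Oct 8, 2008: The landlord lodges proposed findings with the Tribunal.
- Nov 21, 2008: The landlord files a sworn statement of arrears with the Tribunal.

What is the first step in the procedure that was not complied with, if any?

Step 1: 30 days after May 13, 2008 (when the violation is discovered) is Jun 12, 2008; done May 14, 2008 — timely.
Step 2: 85 days after May 14, 2008 (when the written notice is served) is Aug 7, 2008; Jul 27, 2008 is within that limit.
Step 3: 69 days after Aug 13, 2008 (end of the 17-day review period, which began when the cure demand is delivered on Jul 27, 2008) is Oct 21, 2008; Aug 14, 2008 is within that limit.
Step 4: the earliest permitted date is 12 days after Aug 14, 2008 (when the complaint is filed), i.e. Aug 26, 2008; Aug 27, 2008 is on or after that date.
Step 5: the window is 24–45 days after Aug 27, 2008 (when the complaint is served), so Sep 20, 2008 through Oct 11, 2008; done Sep 22, 2008, which is between those dates.
Step 6: the window is 7–17 days after Sep 22, 2008 (when a hearing date is requested), so Sep 29, 2008 through Oct 9, 2008; done Oct 8, 2008, which is between those dates.
Step 7: the window is 20–30 days after Oct 17, 2008 (end of the 9-day waiting period, which began when the proposed findings are lodged on Oct 8, 2008), so Nov 6, 2008 through Nov 16, 2008; done Nov 21, 2008 — 5 days after the window closed.

Step 7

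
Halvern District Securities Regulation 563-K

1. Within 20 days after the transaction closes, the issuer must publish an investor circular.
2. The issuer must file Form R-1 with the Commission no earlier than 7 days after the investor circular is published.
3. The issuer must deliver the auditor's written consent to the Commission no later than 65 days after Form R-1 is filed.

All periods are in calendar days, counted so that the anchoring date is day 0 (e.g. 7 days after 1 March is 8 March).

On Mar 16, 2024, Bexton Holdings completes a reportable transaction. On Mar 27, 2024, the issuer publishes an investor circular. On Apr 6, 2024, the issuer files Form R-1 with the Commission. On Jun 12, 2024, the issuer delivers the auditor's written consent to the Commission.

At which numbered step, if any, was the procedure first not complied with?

Step 1: 20 days after Mar 16, 2024 (when the transaction closes) is Apr 5, 2024; completed Mar 27, 2024, before the deadline.
Step 2: the earliest permitted date is 7 days after Mar 27, 2024 (when the investor circular is published), i.e. Apr 3, 2024; done Apr 6, 2024, after the minimum wait.
Step 3: 65 days after Apr 6, 2024 (when Form R-1 is filed) is Jun 10, 2024; not done until Jun 12, 2024, 2 days after the deadline.
The procedure was therefore not followed at step 3.

Step 3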